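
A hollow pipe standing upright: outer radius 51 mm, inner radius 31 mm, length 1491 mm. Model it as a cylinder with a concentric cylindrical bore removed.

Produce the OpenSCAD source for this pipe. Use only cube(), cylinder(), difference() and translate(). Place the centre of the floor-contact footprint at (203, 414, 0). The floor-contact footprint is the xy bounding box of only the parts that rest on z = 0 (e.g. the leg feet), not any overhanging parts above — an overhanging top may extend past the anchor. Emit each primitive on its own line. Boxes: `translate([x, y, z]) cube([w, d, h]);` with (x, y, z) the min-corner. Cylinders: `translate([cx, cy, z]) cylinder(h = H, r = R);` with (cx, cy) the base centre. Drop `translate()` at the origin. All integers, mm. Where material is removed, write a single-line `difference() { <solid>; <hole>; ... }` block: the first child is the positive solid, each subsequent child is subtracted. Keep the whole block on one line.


difference() { translate([203, 414, 0]) cylinder(h = 1491, r = 51); translate([203, 414, 0]) cylinder(h = 1491, r = 31); }


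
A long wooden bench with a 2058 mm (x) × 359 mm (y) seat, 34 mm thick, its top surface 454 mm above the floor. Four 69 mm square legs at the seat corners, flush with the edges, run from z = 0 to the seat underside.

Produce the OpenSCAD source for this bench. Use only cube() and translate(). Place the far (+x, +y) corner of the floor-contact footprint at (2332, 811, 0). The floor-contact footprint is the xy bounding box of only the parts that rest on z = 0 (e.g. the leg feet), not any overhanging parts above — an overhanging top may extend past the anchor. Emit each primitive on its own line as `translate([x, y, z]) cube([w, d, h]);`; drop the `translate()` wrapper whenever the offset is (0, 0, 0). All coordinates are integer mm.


translate([274, 452, 420]) cube([2058, 359, 34]);
translate([274, 452, 0]) cube([69, 69, 420]);
translate([274, 742, 0]) cube([69, 69, 420]);
translate([2263, 452, 0]) cube([69, 69, 420]);
translate([2263, 742, 0]) cube([69, 69, 420]);


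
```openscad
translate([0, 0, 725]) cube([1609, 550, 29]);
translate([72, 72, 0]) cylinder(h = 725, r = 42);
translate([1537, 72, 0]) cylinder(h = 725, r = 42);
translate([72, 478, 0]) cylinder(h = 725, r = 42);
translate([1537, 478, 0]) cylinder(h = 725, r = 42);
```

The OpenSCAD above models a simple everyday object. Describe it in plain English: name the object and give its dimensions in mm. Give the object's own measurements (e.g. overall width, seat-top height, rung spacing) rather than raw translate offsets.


A rectangular dining table. The top is 1609×550×29 mm with its upper surface at z = 754 mm. It stands on four round legs of 84 mm diameter, each leg's bounding box inset 30 mm from the nearest pair of top edges, running from the floor to the underside of the top.


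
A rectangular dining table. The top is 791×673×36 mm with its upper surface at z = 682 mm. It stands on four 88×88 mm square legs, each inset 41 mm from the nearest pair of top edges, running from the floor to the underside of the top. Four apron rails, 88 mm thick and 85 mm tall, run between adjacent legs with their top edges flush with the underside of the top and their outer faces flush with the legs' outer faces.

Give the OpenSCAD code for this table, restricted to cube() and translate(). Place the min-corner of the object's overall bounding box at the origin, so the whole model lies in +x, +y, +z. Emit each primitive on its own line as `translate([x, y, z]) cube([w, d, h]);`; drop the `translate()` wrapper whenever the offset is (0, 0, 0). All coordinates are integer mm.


translate([0, 0, 646]) cube([791, 673, 36]);
translate([41, 41, 0]) cube([88, 88, 646]);
translate([662, 41, 0]) cube([88, 88, 646]);
translate([41, 544, 0]) cube([88, 88, 646]);
translate([662, 544, 0]) cube([88, 88, 646]);
translate([129, 41, 561]) cube([533, 88, 85]);
translate([129, 544, 561]) cube([533, 88, 85]);
translate([41, 129, 561]) cube([88, 415, 85]);
translate([662, 129, 561]) cube([88, 415, 85]);


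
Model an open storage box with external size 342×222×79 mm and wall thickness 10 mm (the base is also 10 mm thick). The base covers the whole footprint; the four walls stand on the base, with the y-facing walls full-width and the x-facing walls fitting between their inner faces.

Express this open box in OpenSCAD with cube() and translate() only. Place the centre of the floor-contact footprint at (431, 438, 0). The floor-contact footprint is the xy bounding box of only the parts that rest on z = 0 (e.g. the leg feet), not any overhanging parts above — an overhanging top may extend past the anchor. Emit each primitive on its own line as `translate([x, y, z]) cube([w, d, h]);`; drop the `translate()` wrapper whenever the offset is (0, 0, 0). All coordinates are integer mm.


translate([260, 327, 0]) cube([342, 222, 10]);
translate([260, 327, 10]) cube([342, 10, 69]);
translate([260, 539, 10]) cube([342, 10, 69]);
translate([260, 337, 10]) cube([10, 202, 69]);
translate([592, 337, 10]) cube([10, 202, 69]);


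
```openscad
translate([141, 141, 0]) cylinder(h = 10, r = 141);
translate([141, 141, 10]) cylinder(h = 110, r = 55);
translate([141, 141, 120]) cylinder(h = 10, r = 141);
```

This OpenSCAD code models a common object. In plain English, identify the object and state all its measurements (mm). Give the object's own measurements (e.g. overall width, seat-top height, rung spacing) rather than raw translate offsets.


A spool: two coaxial disc flanges of radius 141 mm and thickness 10 mm, joined by a core cylinder of radius 55 mm and height 110 mm. The lower flange rests on z = 0 and the three cylinders share a vertical axis.


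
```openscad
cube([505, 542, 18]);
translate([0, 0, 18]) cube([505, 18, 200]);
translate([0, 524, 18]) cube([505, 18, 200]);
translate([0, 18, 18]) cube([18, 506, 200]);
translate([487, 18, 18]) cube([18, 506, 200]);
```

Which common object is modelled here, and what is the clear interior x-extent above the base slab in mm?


An open box. The internal width is 469 mm.

A 505×542 base slab with four walls standing on it — an open box. The base is 505 mm wide and the walls are 18 mm thick, so the internal width is 505 − 2 × 18 = 469 mm.


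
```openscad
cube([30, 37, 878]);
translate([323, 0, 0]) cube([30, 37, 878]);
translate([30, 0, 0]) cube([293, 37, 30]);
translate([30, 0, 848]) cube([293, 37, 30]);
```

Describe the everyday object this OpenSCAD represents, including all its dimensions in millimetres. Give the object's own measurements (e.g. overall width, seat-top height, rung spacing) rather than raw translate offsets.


A rectangular picture frame lying in the x–z plane (depth along y). The opening is 293 mm wide (x) by 818 mm tall (z), surrounded by a border 30 mm wide on all four sides. The frame is 37 mm deep and is made of two full-height vertical stiles with two horizontal rails fitted between them.


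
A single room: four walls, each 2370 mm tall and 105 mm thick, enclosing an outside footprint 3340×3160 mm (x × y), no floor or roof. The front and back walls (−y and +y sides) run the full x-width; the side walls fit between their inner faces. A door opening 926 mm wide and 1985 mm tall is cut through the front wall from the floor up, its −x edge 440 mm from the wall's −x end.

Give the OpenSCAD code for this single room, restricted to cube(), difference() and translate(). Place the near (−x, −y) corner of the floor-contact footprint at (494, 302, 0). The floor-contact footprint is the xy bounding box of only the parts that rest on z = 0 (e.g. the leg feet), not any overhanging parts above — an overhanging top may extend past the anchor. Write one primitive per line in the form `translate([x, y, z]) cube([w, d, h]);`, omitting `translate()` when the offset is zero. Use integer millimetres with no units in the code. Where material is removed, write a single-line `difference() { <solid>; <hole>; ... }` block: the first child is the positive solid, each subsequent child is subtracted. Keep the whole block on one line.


difference() { translate([494, 302, 0]) cube([3340, 105, 2370]); translate([934, 302, 0]) cube([926, 105, 1985]); }
translate([494, 3357, 0]) cube([3340, 105, 2370]);
translate([494, 407, 0]) cube([105, 2950, 2370]);
translate([3729, 407, 0]) cube([105, 2950, 2370]);


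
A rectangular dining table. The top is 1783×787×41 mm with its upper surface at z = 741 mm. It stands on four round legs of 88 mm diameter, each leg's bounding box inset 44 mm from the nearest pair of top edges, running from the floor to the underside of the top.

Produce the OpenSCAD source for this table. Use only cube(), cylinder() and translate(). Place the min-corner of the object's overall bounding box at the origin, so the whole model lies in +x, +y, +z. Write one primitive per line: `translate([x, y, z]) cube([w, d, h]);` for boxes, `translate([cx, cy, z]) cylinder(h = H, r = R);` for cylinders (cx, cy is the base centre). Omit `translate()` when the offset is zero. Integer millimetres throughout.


// leg_h = 741 - 41 = 700
translate([0, 0, 700]) cube([1783, 787, 41]);
translate([88, 88, 0]) cylinder(h = 700, r = 44);
translate([1695, 88, 0]) cylinder(h = 700, r = 44);
translate([88, 699, 0]) cylinder(h = 700, r = 44);
translate([1695, 699, 0]) cylinder(h = 700, r = 44);


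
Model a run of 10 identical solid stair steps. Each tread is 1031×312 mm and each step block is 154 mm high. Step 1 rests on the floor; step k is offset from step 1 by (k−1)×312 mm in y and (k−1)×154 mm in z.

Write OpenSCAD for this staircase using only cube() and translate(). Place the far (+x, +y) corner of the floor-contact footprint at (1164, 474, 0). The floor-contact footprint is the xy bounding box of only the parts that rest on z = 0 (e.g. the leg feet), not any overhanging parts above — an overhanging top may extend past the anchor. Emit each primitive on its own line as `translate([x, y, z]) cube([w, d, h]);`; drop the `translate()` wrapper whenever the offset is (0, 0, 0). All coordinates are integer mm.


translate([133, 162, 0]) cube([1031, 312, 154]);
translate([133, 474, 154]) cube([1031, 312, 154]);
translate([133, 786, 308]) cube([1031, 312, 154]);
translate([133, 1098, 462]) cube([1031, 312, 154]);
translate([133, 1410, 616]) cube([1031, 312, 154]);
translate([133, 1722, 770]) cube([1031, 312, 154]);
translate([133, 2034, 924]) cube([1031, 312, 154]);
translate([133, 2346, 1078]) cube([1031, 312, 154]);
translate([133, 2658, 1232]) cube([1031, 312, 154]);
translate([133, 2970, 1386]) cube([1031, 312, 154]);


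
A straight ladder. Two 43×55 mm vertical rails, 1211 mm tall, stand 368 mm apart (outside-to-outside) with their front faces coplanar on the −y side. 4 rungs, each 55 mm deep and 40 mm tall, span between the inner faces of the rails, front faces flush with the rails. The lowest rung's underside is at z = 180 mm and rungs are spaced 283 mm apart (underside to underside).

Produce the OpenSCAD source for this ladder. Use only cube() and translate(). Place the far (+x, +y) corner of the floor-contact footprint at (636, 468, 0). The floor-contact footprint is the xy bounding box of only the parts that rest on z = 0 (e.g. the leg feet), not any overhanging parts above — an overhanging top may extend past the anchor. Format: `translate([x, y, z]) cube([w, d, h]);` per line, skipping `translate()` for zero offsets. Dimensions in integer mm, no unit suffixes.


translate([268, 413, 0]) cube([43, 55, 1211]);
translate([593, 413, 0]) cube([43, 55, 1211]);
translate([311, 413, 180]) cube([282, 55, 40]);
translate([311, 413, 463]) cube([282, 55, 40]);
translate([311, 413, 746]) cube([282, 55, 40]);
translate([311, 413, 1029]) cube([282, 55, 40]);


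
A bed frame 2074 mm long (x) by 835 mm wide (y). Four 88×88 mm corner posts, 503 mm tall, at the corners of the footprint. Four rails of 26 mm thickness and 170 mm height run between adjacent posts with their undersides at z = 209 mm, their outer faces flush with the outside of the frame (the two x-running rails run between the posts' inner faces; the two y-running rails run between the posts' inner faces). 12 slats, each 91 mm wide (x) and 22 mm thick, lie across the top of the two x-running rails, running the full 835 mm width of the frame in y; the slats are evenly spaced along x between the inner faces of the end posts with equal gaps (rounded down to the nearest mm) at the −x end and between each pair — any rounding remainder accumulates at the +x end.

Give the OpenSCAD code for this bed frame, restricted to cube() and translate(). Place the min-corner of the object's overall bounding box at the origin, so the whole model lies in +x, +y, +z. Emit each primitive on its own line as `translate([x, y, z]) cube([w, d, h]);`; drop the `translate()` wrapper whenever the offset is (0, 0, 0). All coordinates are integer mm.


cube([88, 88, 503]);
translate([0, 747, 0]) cube([88, 88, 503]);
translate([1986, 0, 0]) cube([88, 88, 503]);
translate([1986, 747, 0]) cube([88, 88, 503]);
translate([88, 0, 209]) cube([1898, 26, 170]);
translate([88, 809, 209]) cube([1898, 26, 170]);
translate([0, 88, 209]) cube([26, 659, 170]);
translate([2048, 88, 209]) cube([26, 659, 170]);
translate([150, 0, 379]) cube([91, 835, 22]);
translate([303, 0, 379]) cube([91, 835, 22]);
translate([456, 0, 379]) cube([91, 835, 22]);
translate([609, 0, 379]) cube([91, 835, 22]);
translate([762, 0, 379]) cube([91, 835, 22]);
translate([915, 0, 379]) cube([91, 835, 22]);
translate([1068, 0, 379]) cube([91, 835, 22]);
translate([1221, 0, 379]) cube([91, 835, 22]);
translate([1374, 0, 379]) cube([91, 835, 22]);
translate([1527, 0, 379]) cube([91, 835, 22]);
translate([1680, 0, 379]) cube([91, 835, 22]);
translate([1833, 0, 379]) cube([91, 835, 22]);


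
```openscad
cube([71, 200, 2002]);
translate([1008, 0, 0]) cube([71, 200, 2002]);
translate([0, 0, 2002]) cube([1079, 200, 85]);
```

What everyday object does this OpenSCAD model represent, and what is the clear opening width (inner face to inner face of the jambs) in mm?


A door frame. The clear opening width is 937 mm.

Two 2002 mm tall posts with a header on top — a door frame. The left jamb is 71 mm wide at x = 0; the right jamb starts at x = 1008. The clear opening is 1008 − 71 = 937 mm.


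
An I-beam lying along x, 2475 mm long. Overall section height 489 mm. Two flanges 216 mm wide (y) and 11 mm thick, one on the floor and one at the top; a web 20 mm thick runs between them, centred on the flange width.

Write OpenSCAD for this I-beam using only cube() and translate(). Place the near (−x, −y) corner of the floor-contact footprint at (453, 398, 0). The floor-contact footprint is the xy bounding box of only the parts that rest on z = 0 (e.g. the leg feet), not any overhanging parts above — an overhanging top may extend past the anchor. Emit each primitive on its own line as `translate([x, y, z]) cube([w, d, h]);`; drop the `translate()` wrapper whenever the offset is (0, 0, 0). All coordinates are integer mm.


translate([453, 398, 0]) cube([2475, 216, 11]);
translate([453, 496, 11]) cube([2475, 20, 467]);
translate([453, 398, 478]) cube([2475, 216, 11]);


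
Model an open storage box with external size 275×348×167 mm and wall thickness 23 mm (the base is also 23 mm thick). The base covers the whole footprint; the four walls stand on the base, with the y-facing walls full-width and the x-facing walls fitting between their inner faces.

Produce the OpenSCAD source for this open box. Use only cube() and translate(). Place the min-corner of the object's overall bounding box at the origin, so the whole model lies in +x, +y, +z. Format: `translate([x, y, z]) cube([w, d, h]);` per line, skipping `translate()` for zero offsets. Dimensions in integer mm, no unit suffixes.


cube([275, 348, 23]);
translate([0, 0, 23]) cube([275, 23, 144]);
translate([0, 325, 23]) cube([275, 23, 144]);
translate([0, 23, 23]) cube([23, 302, 144]);
translate([252, 23, 23]) cube([23, 302, 144]);


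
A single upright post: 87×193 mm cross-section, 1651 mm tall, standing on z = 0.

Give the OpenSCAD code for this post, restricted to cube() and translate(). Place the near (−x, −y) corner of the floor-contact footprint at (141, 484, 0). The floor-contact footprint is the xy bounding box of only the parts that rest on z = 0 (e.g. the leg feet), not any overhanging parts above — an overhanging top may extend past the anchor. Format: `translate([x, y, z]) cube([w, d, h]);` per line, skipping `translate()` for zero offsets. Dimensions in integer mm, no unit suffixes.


translate([141, 484, 0]) cube([87, 193, 1651]);


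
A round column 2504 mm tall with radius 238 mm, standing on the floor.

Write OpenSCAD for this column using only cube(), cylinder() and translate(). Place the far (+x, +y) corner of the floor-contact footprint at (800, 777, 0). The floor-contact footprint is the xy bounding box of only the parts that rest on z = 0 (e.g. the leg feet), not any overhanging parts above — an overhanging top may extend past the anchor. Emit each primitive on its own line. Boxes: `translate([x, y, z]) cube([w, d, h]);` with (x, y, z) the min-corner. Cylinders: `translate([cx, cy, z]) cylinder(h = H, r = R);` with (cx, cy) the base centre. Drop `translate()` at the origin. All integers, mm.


translate([562, 539, 0]) cylinder(h = 2504, r = 238);


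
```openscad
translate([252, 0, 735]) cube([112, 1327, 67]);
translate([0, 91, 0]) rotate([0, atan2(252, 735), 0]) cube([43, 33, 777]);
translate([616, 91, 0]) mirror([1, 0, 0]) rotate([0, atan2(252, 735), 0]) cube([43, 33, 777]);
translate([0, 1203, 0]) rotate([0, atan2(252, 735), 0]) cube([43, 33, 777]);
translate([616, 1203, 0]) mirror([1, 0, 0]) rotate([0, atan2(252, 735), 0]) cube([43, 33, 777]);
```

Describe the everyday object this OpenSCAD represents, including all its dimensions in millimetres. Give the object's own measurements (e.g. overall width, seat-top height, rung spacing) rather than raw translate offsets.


A sawhorse. A 112×1327×67 mm beam (x, y, z) sits on two A-frame leg pairs. Each pair is two raked legs of 43×33 mm section (33 mm along y) splaying symmetrically in x. Each leg rises 735 mm vertically over 252 mm of horizontal reach and is 777 mm long along its own axis. Every leg's outer bottom edge rests on the floor and its outer top edge meets a bottom edge of the beam — the left legs (tilting toward +x) meet the beam's −x bottom edge, the right legs (their mirror images, tilting toward −x) meet its +x bottom edge — so the leg tops tuck under the beam, the beam's underside is 735 mm above the floor, and the feet are 616 mm apart outside-to-outside with the beam centred between them. The two leg pairs are set in 91 mm from either end of the beam.


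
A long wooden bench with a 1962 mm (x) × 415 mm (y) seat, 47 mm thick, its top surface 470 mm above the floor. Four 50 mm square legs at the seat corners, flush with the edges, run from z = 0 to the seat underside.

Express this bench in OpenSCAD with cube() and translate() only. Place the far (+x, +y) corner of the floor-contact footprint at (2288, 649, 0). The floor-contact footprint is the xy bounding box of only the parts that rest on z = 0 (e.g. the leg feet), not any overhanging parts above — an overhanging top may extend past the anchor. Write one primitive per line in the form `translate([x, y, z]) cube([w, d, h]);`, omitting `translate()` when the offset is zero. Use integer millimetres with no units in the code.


translate([326, 234, 423]) cube([1962, 415, 47]);
translate([326, 234, 0]) cube([50, 50, 423]);
translate([326, 599, 0]) cube([50, 50, 423]);
translate([2238, 234, 0]) cube([50, 50, 423]);
translate([2238, 599, 0]) cube([50, 50, 423]);


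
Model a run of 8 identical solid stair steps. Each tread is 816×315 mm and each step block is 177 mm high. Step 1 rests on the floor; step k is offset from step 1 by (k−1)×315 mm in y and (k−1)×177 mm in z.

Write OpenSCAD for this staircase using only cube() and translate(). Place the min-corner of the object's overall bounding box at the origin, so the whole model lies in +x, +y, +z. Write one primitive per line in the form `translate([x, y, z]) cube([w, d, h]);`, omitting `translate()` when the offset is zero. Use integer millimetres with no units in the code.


cube([816, 315, 177]);
translate([0, 315, 177]) cube([816, 315, 177]);
translate([0, 630, 354]) cube([816, 315, 177]);
translate([0, 945, 531]) cube([816, 315, 177]);
translate([0, 1260, 708]) cube([816, 315, 177]);
translate([0, 1575, 885]) cube([816, 315, 177]);
translate([0, 1890, 1062]) cube([816, 315, 177]);
translate([0, 2205, 1239]) cube([816, 315, 177]);


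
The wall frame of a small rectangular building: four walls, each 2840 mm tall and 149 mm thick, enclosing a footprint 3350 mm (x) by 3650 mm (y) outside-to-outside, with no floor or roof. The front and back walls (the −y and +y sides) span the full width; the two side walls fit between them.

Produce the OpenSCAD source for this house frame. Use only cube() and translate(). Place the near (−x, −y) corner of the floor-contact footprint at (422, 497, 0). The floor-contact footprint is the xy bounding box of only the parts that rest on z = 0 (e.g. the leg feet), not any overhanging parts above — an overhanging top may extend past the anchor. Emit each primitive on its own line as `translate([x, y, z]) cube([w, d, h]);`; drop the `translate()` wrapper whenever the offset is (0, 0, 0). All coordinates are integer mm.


translate([422, 497, 0]) cube([3350, 149, 2840]);
translate([422, 3998, 0]) cube([3350, 149, 2840]);
translate([422, 646, 0]) cube([149, 3352, 2840]);
translate([3623, 646, 0]) cube([149, 3352, 2840]);


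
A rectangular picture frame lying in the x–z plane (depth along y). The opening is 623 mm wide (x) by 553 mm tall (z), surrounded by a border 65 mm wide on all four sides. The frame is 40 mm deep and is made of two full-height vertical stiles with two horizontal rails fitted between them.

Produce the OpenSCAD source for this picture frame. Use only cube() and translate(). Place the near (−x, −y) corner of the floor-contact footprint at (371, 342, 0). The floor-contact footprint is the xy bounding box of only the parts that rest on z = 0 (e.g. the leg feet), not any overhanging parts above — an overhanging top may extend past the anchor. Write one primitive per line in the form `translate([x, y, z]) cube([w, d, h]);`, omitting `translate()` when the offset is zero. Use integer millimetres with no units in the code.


translate([371, 342, 0]) cube([65, 40, 683]);
translate([1059, 342, 0]) cube([65, 40, 683]);
translate([436, 342, 0]) cube([623, 40, 65]);
translate([436, 342, 618]) cube([623, 40, 65]);


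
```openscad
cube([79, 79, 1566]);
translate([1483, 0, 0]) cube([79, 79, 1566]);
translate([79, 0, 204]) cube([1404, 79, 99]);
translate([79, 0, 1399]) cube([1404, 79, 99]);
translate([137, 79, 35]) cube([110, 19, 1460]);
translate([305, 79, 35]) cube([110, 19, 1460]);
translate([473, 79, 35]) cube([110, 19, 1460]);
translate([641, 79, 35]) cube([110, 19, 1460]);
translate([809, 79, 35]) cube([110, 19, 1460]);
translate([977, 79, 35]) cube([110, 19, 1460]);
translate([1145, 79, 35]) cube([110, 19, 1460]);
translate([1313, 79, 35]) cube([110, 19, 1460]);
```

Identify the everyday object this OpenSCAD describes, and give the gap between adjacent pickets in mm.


A fence section. The picket gap is 58 mm.

Two posts, two rails, 8 pickets — a fence section. Span 1404 mm holds 8 pickets of 110 mm with 9 equal gaps: ⌊(1404 − 8·110) / 9⌋ = 58 mm.


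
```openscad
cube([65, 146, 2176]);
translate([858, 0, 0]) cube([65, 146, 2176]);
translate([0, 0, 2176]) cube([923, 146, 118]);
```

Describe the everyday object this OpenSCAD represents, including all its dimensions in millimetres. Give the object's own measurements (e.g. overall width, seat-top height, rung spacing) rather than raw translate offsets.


A door frame. The clear opening is 793 mm wide and 2176 mm high. Two 65 mm wide jambs, 146 mm deep, stand either side of the opening from the floor to the top of the opening. A 118 mm thick head sits across the top of both jambs, spanning the full outside width of the frame.


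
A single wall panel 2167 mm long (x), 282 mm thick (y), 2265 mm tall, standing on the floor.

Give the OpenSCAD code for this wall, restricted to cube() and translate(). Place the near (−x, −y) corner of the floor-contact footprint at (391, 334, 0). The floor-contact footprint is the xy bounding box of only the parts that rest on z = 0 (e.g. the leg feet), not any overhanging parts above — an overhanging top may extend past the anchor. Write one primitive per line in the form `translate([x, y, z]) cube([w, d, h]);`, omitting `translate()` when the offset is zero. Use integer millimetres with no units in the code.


translate([391, 334, 0]) cube([2167, 282, 2265]);


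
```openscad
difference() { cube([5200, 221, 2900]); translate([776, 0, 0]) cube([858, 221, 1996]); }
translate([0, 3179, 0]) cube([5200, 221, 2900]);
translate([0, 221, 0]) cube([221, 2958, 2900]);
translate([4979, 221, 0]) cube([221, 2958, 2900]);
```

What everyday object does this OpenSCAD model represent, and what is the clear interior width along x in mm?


A single room. The interior width is 4758 mm.

Four walls enclosing a rectangle with a door in the front wall — a room. Outside width 5200 minus two 221 mm walls gives 4758 mm.


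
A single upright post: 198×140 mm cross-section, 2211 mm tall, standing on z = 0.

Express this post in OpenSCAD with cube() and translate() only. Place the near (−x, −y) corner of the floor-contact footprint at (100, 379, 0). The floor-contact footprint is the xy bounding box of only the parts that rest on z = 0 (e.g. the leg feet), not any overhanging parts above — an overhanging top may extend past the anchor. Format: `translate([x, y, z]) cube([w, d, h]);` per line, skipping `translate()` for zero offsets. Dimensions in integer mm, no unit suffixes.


translate([100, 379, 0]) cube([198, 140, 2211]);


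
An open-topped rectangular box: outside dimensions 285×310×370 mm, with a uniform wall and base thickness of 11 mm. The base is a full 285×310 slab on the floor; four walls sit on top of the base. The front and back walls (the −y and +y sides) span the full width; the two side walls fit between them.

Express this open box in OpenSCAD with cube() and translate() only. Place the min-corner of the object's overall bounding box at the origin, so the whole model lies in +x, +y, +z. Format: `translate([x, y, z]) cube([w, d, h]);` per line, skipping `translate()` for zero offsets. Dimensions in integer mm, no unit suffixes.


cube([285, 310, 11]);
translate([0, 0, 11]) cube([285, 11, 359]);
translate([0, 299, 11]) cube([285, 11, 359]);
translate([0, 11, 11]) cube([11, 288, 359]);
translate([274, 11, 11]) cube([11, 288, 359]);


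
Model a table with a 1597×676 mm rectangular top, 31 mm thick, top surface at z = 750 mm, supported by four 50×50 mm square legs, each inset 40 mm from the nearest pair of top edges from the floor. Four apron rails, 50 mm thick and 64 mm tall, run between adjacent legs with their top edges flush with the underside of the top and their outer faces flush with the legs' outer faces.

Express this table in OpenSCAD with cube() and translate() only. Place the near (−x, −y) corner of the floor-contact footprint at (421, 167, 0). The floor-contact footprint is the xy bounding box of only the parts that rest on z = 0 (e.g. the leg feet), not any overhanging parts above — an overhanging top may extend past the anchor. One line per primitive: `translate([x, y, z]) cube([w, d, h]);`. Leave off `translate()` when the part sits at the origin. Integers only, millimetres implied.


translate([381, 127, 719]) cube([1597, 676, 31]);
translate([421, 167, 0]) cube([50, 50, 719]);
translate([1888, 167, 0]) cube([50, 50, 719]);
translate([421, 713, 0]) cube([50, 50, 719]);
translate([1888, 713, 0]) cube([50, 50, 719]);
translate([471, 167, 655]) cube([1417, 50, 64]);
translate([471, 713, 655]) cube([1417, 50, 64]);
translate([421, 217, 655]) cube([50, 496, 64]);
translate([1888, 217, 655]) cube([50, 496, 64]);


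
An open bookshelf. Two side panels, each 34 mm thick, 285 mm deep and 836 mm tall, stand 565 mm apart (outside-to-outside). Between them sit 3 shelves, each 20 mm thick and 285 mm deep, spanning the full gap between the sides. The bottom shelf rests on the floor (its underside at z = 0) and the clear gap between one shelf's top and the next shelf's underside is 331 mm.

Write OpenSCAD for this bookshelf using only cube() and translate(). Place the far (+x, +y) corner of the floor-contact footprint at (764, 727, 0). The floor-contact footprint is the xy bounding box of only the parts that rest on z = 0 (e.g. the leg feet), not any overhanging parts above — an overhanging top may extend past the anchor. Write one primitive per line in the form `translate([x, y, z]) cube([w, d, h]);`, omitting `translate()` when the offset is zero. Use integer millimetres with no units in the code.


translate([199, 442, 0]) cube([34, 285, 836]);
translate([730, 442, 0]) cube([34, 285, 836]);
translate([233, 442, 0]) cube([497, 285, 20]);
translate([233, 442, 351]) cube([497, 285, 20]);
translate([233, 442, 702]) cube([497, 285, 20]);


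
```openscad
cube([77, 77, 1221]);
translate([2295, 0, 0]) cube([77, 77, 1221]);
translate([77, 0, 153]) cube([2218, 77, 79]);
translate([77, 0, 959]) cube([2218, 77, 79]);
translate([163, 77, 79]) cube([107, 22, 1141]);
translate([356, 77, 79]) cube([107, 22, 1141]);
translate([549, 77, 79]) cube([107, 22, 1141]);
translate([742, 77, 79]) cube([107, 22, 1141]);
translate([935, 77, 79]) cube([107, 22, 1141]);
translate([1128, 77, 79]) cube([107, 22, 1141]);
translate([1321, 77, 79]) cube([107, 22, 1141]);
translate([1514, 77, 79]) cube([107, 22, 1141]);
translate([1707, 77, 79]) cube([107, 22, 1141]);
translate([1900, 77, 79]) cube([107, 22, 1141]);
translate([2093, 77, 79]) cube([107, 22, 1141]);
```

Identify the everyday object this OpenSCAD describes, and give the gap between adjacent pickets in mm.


A fence section. The picket gap is 86 mm.

Two posts, two rails, 11 pickets — a fence section. Span 2218 mm holds 11 pickets of 107 mm with 12 equal gaps: ⌊(2218 − 11·107) / 12⌋ = 86 mm.


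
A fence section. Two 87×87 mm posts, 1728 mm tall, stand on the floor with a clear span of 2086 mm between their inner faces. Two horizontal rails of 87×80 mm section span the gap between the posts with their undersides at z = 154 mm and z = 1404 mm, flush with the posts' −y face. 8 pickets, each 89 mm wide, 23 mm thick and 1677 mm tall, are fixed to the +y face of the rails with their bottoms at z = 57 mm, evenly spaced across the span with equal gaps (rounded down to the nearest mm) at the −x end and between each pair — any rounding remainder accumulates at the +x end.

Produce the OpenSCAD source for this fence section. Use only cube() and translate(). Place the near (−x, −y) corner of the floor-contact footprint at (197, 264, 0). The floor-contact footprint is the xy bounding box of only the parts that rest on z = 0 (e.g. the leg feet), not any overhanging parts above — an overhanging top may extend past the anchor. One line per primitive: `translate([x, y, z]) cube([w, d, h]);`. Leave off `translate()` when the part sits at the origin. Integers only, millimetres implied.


translate([197, 264, 0]) cube([87, 87, 1728]);
translate([2370, 264, 0]) cube([87, 87, 1728]);
translate([284, 264, 154]) cube([2086, 87, 80]);
translate([284, 264, 1404]) cube([2086, 87, 80]);
translate([436, 351, 57]) cube([89, 23, 1677]);
translate([677, 351, 57]) cube([89, 23, 1677]);
translate([918, 351, 57]) cube([89, 23, 1677]);
translate([1159, 351, 57]) cube([89, 23, 1677]);
translate([1400, 351, 57]) cube([89, 23, 1677]);
translate([1641, 351, 57]) cube([89, 23, 1677]);
translate([1882, 351, 57]) cube([89, 23, 1677]);
translate([2123, 351, 57]) cube([89, 23, 1677]);


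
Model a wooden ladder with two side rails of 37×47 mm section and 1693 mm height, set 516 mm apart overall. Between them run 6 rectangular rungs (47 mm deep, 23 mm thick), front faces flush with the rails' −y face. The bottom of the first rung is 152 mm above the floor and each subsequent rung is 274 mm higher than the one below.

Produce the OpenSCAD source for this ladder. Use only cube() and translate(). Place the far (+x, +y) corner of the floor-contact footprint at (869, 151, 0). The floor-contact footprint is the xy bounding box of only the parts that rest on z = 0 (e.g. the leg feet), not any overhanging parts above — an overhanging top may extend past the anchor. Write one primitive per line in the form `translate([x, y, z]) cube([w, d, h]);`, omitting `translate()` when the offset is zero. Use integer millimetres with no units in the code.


translate([353, 104, 0]) cube([37, 47, 1693]);
translate([832, 104, 0]) cube([37, 47, 1693]);
translate([390, 104, 152]) cube([442, 47, 23]);
translate([390, 104, 426]) cube([442, 47, 23]);
translate([390, 104, 700]) cube([442, 47, 23]);
translate([390, 104, 974]) cube([442, 47, 23]);
translate([390, 104, 1248]) cube([442, 47, 23]);
translate([390, 104, 1522]) cube([442, 47, 23]);


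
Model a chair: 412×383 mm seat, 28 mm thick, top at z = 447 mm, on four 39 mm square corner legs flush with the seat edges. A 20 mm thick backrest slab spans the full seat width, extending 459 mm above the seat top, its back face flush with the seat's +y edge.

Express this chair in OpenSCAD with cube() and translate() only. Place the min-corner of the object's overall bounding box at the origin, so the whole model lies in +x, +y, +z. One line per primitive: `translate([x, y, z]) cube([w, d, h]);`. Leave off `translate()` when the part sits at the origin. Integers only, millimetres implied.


// leg_h = 447 - 28 = 419
translate([0, 0, 419]) cube([412, 383, 28]);
cube([39, 39, 419]);
translate([373, 0, 0]) cube([39, 39, 419]);
translate([0, 344, 0]) cube([39, 39, 419]);
translate([373, 344, 0]) cube([39, 39, 419]);
translate([0, 363, 447]) cube([412, 20, 459]);


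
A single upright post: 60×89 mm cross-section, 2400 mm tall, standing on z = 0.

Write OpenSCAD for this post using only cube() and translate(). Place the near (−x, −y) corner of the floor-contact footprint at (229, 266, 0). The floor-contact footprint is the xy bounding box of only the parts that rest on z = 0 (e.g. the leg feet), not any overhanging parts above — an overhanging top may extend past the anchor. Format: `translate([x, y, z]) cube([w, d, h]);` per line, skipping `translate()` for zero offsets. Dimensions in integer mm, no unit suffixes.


translate([229, 266, 0]) cube([60, 89, 2400]);


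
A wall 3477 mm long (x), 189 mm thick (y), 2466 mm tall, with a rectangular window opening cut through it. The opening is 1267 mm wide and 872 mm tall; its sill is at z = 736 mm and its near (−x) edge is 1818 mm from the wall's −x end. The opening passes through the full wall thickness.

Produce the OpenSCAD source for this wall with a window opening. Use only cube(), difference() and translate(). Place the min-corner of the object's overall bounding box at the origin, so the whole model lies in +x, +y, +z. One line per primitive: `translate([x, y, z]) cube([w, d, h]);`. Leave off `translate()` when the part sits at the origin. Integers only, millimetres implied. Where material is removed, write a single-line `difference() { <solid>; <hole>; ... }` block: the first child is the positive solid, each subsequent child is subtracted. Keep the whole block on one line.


difference() { cube([3477, 189, 2466]); translate([1818, 0, 736]) cube([1267, 189, 872]); }


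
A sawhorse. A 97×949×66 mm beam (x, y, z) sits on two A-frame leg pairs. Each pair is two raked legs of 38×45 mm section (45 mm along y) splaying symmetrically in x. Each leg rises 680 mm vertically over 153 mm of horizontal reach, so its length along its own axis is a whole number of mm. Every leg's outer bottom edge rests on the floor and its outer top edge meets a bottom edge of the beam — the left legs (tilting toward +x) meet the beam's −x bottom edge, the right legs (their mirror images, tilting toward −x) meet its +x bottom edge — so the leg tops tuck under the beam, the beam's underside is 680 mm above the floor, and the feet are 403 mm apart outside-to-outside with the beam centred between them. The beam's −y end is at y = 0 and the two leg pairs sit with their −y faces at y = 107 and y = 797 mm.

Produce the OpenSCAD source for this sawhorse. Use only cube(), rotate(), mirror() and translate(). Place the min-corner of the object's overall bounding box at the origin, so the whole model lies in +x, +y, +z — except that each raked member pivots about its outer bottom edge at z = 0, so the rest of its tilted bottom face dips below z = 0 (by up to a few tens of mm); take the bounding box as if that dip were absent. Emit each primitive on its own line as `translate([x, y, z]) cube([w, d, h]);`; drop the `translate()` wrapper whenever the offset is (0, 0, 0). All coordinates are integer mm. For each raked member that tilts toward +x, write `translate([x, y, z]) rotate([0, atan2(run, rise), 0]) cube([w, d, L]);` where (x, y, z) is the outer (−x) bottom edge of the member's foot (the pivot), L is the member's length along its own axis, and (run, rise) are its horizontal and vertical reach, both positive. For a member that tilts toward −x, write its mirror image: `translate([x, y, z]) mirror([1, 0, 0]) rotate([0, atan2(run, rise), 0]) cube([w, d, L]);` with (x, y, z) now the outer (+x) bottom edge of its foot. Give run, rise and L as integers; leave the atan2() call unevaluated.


// leg length = √(153² + 680²) = 697
// right-leg outer foot x = 2·153 + 97 = 403
// beam min-corner = (153, 0, 680)
translate([153, 0, 680]) cube([97, 949, 66]);
translate([0, 107, 0]) rotate([0, atan2(153, 680), 0]) cube([38, 45, 697]);
translate([403, 107, 0]) mirror([1, 0, 0]) rotate([0, atan2(153, 680), 0]) cube([38, 45, 697]);
translate([0, 797, 0]) rotate([0, atan2(153, 680), 0]) cube([38, 45, 697]);
translate([403, 797, 0]) mirror([1, 0, 0]) rotate([0, atan2(153, 680), 0]) cube([38, 45, 697]);


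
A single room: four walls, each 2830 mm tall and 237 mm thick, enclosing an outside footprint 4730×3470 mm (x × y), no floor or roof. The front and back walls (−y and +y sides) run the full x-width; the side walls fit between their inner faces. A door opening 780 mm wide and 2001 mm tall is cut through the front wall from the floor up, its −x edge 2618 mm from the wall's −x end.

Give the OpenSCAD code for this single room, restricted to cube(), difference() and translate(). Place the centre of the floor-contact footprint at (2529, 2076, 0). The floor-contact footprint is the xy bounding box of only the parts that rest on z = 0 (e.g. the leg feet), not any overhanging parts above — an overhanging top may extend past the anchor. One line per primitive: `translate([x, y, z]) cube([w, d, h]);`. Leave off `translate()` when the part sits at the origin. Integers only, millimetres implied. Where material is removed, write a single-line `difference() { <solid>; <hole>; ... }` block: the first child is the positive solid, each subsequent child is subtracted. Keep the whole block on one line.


difference() { translate([164, 341, 0]) cube([4730, 237, 2830]); translate([2782, 341, 0]) cube([780, 237, 2001]); }
translate([164, 3574, 0]) cube([4730, 237, 2830]);
translate([164, 578, 0]) cube([237, 2996, 2830]);
translate([4657, 578, 0]) cube([237, 2996, 2830]);


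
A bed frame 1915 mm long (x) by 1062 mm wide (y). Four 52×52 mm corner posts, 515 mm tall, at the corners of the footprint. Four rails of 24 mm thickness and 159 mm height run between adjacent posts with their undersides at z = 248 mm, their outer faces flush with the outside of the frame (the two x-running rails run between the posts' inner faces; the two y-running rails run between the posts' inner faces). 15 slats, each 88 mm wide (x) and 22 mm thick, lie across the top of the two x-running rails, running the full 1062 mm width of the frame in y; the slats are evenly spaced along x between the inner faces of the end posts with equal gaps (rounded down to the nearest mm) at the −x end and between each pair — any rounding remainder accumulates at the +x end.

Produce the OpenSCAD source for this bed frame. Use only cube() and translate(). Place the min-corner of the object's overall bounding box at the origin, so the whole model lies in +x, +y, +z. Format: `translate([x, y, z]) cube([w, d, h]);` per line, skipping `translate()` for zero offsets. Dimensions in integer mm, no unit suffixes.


cube([52, 52, 515]);
translate([0, 1010, 0]) cube([52, 52, 515]);
translate([1863, 0, 0]) cube([52, 52, 515]);
translate([1863, 1010, 0]) cube([52, 52, 515]);
translate([52, 0, 248]) cube([1811, 24, 159]);
translate([52, 1038, 248]) cube([1811, 24, 159]);
translate([0, 52, 248]) cube([24, 958, 159]);
translate([1891, 52, 248]) cube([24, 958, 159]);
translate([82, 0, 407]) cube([88, 1062, 22]);
translate([200, 0, 407]) cube([88, 1062, 22]);
translate([318, 0, 407]) cube([88, 1062, 22]);
translate([436, 0, 407]) cube([88, 1062, 22]);
translate([554, 0, 407]) cube([88, 1062, 22]);
translate([672, 0, 407]) cube([88, 1062, 22]);
translate([790, 0, 407]) cube([88, 1062, 22]);
translate([908, 0, 407]) cube([88, 1062, 22]);
translate([1026, 0, 407]) cube([88, 1062, 22]);
translate([1144, 0, 407]) cube([88, 1062, 22]);
translate([1262, 0, 407]) cube([88, 1062, 22]);
translate([1380, 0, 407]) cube([88, 1062, 22]);
translate([1498, 0, 407]) cube([88, 1062, 22]);
translate([1616, 0, 407]) cube([88, 1062, 22]);
translate([1734, 0, 407]) cube([88, 1062, 22]);
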